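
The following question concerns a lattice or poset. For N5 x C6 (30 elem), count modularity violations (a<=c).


Modular law: if a <= c then a v (b ^ c) = (a v b) ^ c.
Check all triples (a,b,c) with a <= c among 30 elements.
  e.g. a=(a,0), b=(c,0), c=(b,0): lhs=(a,0) != rhs=(b,0)
  e.g. a=(a,0), b=(c,1), c=(b,0): lhs=(a,0) != rhs=(b,0)
Total violating triples: 126


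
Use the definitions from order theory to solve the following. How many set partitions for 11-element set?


B(n) = number of set partitions of an n-element set.
B(n) satisfies the recurrence: B(n+1) = sum_k C(n,k)*B(k).
B(11) = 678570


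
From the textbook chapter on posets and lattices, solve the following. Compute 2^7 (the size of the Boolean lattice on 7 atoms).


Power set = 2^n.
2^7 = 128


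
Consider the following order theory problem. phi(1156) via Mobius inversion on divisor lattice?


phi(n) = n * prod_{p|n} (1 - 1/p).
Prime divisors of 1156: [2, 17]
phi(1156) = 1156 * (1 - 1/2) * (1 - 1/17)
phi(1156) = 544


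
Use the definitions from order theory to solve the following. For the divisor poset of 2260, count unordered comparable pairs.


A comparable pair {a,b} has a < b or b < a in the order.
Count unordered pairs where one element is strictly below the other.
Examples: {1,2}, {1,4}, {1,5}, {1,10}, ...
Total comparable pairs: 42


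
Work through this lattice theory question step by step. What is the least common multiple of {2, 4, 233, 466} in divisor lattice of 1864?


In a divisor lattice, join = lcm (least common multiple).
Compute lcm iteratively: start with first element, then lcm(current, next).
Elements: [2, 4, 233, 466]
lcm(2,4) = 4
lcm(4,233) = 932
lcm(932,466) = 932
Final lcm = 932


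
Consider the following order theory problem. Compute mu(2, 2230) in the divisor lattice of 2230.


In a divisor lattice, mu(a,b) = mu(b/a) where mu is the classical Mobius function.
b/a = 2230/2 = 1115
Prime factorization of 1115: primes [5, 223]
1115 is squarefree with 2 prime factor(s), so mu(1115) = (-1)^2 = 1


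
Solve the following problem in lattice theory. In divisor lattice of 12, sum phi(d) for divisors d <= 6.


Divisors of 12 up to 6: [1, 2, 3, 4, 6]
phi values: [1, 1, 2, 2, 2]
Sum = 8


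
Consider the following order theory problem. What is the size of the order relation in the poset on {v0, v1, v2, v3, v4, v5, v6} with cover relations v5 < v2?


The order relation is {(a,b) : a <= b}, reflexive so it includes (a,a).
Examples: (v0,v0), (v1,v1), (v2,v2), (v3,v3), (v4,v4), ...
Total ordered pairs: 8


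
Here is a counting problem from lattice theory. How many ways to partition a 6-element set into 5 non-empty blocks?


S(n,k) = k*S(n-1,k) + S(n-1,k-1).
S(5,5) = 1, S(5,4) = 10
S(6,5) = 5*1 + 10 = 5 + 10
S(6,5) = 15


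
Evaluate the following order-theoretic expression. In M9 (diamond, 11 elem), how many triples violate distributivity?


Distributive law: a ^ (b v c) = (a ^ b) v (a ^ c).
Check all 11^3 = 1331 ordered triples (a,b,c).
  e.g. a=a1, b=a2, c=a3: lhs=a1 != rhs=0
  e.g. a=a1, b=a2, c=a4: lhs=a1 != rhs=0
Total violating triples: 504


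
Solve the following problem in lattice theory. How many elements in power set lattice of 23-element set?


Power set = 2^n.
2^23 = 8388608


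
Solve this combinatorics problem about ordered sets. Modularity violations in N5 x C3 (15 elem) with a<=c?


Modular law: if a <= c then a v (b ^ c) = (a v b) ^ c.
Check all triples (a,b,c) with a <= c among 15 elements.
  e.g. a=(a,0), b=(c,0), c=(b,0): lhs=(a,0) != rhs=(b,0)
  e.g. a=(a,0), b=(c,1), c=(b,0): lhs=(a,0) != rhs=(b,0)
Total violating triples: 18


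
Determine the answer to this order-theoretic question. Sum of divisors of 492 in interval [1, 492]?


Interval [1,492] in divisors of 492: [1, 2, 3, 4, 6, 12, 41, 82, 123, 164, 246, 492]
Sum = 1176


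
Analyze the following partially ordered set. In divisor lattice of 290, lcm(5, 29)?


Join=lcm.
gcd(5,29)=1
lcm=145


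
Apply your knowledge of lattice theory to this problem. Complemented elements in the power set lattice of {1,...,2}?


An element a is complemented if some b has a meet b = bottom, a join b = top.
every subset A has complement S\A, so all elements are complemented.
Complemented elements: {}, {1}, {2}, {1,2}
Count: 4


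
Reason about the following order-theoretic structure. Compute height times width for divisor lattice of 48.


Height = length of longest chain minus 1; width = size of largest antichain.
A maximum chain: 1 | 3 | 6 | 12 | 24 | 48  (height 5).
A maximum antichain: {2, 3}  (width 2).
Product = 5 * 2 = 10


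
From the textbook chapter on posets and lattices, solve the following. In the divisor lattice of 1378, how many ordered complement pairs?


Complement pair (a,b): a meet b = bottom, a join b = top.
Here: gcd(a,b)=1 and lcm(a,b)=1378, i.e. a*b=1378 with a,b coprime.
Pairs found: (1,1378), (2,689), (13,106), (26,53), ... (4 more)
Total ordered pairs: 8


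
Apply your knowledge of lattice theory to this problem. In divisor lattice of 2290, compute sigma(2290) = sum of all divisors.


sigma(n) = sum of divisors.
Divisors of 2290: [1, 2, 5, 10, 229, 458, 1145, 2290]
Sum = 4140


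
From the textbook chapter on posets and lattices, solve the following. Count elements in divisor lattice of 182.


Divisors of 182: [1, 2, 7, 13, 14, 26, 91, 182]
Count: 8


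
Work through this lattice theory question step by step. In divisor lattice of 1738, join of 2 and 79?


In a divisor lattice, join = lcm (least common multiple).
gcd(2,79) = 1
lcm(2,79) = 2*79/gcd = 158/1 = 158


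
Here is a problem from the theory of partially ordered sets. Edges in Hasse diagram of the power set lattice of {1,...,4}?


A cover relation a -< b holds when a < b with no c strictly between.
Cover relations:
  {} -< {1}
  {} -< {2}
  {} -< {3}
  {} -< {4}
  {1} -< {1,2}
  {1} -< {1,3}
  {1} -< {1,4}
  {2} -< {1,2}
  ...24 more
Total: 32


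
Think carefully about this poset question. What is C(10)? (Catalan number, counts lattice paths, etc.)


C(n) = C(2n, n) / (n+1).
C(20, 10) = 184756
C(10) = 184756 / 11 = 16796


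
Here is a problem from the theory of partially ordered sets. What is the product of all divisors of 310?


Divisors of 310: [1, 2, 5, 10, 31, 62, 155, 310]
Product = n^(d(n)/2) = 310^(8/2)
Product = 9235210000


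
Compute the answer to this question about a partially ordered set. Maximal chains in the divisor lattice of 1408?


A maximal chain goes from the minimum element to a maximal element via cover relations.
Counting all min-to-max paths in the cover graph.
Total maximal chains: 8


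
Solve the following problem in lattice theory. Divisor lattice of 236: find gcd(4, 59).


In a divisor lattice, meet = gcd (greatest common divisor).
By Euclidean algorithm or factoring: gcd(4,59) = 1


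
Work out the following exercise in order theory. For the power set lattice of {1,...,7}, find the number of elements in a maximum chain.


A chain is a totally ordered subset; we count the number of elements in a maximum chain.
Compute, for each element x, the size of the longest chain ending at x:
  {}: 1
  {1}: 2
  {2}: 2
  {3}: 2
  {4}: 2
  {5}: 2
  ...
A maximum chain: {} < {1} < {1,2} < {1,2,3} < {1,2,3,4} < {1,2,3,4,5} < {1,2,3,4,5,6} < {1,2,3,4,5,6,7}
Number of elements in the longest chain: 8


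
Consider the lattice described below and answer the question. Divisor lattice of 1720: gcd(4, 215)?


Meet=gcd.
gcd(4,215)=1


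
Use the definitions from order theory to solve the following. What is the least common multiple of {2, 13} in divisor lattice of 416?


In a divisor lattice, join = lcm (least common multiple).
Compute lcm iteratively: start with first element, then lcm(current, next).
Elements: [2, 13]
lcm(2,13) = 26
Final lcm = 26


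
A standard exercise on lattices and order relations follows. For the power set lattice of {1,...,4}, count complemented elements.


An element a is complemented if some b has a meet b = bottom, a join b = top.
every subset A has complement S\A, so all elements are complemented.
Complemented elements: {}, {1}, {2}, {3}, {4}, {1,2}, ... (10 more)
Count: 16


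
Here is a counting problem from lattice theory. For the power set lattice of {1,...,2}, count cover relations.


A cover relation a -< b holds when a < b with no c strictly between.
Cover relations:
  {} -< {1}
  {} -< {2}
  {1} -< {1,2}
  {2} -< {1,2}
Total: 4


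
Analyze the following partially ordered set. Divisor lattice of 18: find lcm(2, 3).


In a divisor lattice, join = lcm (least common multiple).
gcd(2,3) = 1
lcm(2,3) = 2*3/gcd = 6/1 = 6


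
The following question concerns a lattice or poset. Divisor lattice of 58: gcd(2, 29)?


Meet=gcd.
gcd(2,29)=1


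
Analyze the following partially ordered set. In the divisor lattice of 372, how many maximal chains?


A maximal chain goes from the minimum element to a maximal element via cover relations.
Counting all min-to-max paths in the cover graph.
Total maximal chains: 12


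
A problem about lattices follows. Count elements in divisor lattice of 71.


Divisors of 71: [1, 71]
Count: 2


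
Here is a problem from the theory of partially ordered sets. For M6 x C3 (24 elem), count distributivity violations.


Distributive law: a ^ (b v c) = (a ^ b) v (a ^ c).
Check all 24^3 = 13824 ordered triples (a,b,c).
  e.g. a=(a1,0), b=(a2,0), c=(a3,0): lhs=(a1,0) != rhs=(0,0)
  e.g. a=(a1,0), b=(a2,0), c=(a3,1): lhs=(a1,0) != rhs=(0,0)
Total violating triples: 3240


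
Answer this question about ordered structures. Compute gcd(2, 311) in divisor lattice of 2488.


In a divisor lattice, meet = gcd (greatest common divisor).
By Euclidean algorithm or factoring: gcd(2,311) = 1


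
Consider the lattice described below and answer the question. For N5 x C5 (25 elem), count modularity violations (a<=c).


Modular law: if a <= c then a v (b ^ c) = (a v b) ^ c.
Check all triples (a,b,c) with a <= c among 25 elements.
  e.g. a=(a,0), b=(c,0), c=(b,0): lhs=(a,0) != rhs=(b,0)
  e.g. a=(a,0), b=(c,1), c=(b,0): lhs=(a,0) != rhs=(b,0)
Total violating triples: 75


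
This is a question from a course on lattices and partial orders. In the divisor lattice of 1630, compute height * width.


Height = length of longest chain minus 1; width = size of largest antichain.
A maximum chain: 1 | 163 | 815 | 1630  (height 3).
A maximum antichain: {2, 5, 163}  (width 3).
Product = 3 * 3 = 9


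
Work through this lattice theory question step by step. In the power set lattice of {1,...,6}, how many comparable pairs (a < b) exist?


A comparable pair {a,b} has a < b or b < a in the order.
Count unordered pairs where one element is strictly below the other.
Examples: {{},{1}}, {{},{2}}, {{},{3}}, {{},{4}}, ...
Total comparable pairs: 665


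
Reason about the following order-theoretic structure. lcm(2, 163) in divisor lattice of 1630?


Join=lcm.
gcd(2,163)=1
lcm=326


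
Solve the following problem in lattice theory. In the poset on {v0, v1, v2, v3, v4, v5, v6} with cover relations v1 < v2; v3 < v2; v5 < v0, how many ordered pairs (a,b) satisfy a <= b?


The order relation is {(a,b) : a <= b}, reflexive so it includes (a,a).
Examples: (v0,v0), (v1,v1), (v1,v2), (v2,v2), (v3,v2), ...
Total ordered pairs: 10


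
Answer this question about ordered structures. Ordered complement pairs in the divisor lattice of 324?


Complement pair (a,b): a meet b = bottom, a join b = top.
Here: gcd(a,b)=1 and lcm(a,b)=324, i.e. a*b=324 with a,b coprime.
Pairs found: (1,324), (4,81), (81,4), (324,1)
Total ordered pairs: 4


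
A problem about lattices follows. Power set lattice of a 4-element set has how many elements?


Power set = 2^n.
2^4 = 16


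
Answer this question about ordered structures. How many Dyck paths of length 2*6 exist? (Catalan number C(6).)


C(n) = C(2n, n) / (n+1).
C(12, 6) = 924
C(6) = 924 / 7 = 132


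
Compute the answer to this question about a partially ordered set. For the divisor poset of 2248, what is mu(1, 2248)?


In a divisor lattice, mu(a,b) = mu(b/a) where mu is the classical Mobius function.
b/a = 2248/1 = 2248
Prime factorization of 2248: primes [2, 281]
2248 is not squarefree, so mu(2248) = 0


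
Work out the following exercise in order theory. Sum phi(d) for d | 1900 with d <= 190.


Divisors of 1900 up to 190: [1, 2, 4, 5, 10, 19, 20, 25, 38, 50, 76, 95, 100, 190]
phi values: [1, 1, 2, 4, 4, 18, 8, 20, 18, 20, 36, 72, 40, 72]
Sum = 316


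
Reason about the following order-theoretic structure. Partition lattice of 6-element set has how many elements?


B(n) = number of set partitions of an n-element set.
B(n) satisfies the recurrence: B(n+1) = sum_k C(n,k)*B(k).
B(6) = 203


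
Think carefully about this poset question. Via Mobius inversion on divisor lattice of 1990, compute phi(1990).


phi(n) = n * prod_{p|n} (1 - 1/p).
Prime divisors of 1990: [2, 5, 199]
phi(1990) = 1990 * (1 - 1/2) * (1 - 1/5) * (1 - 1/199)
phi(1990) = 792


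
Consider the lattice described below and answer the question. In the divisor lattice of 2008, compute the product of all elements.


Divisors of 2008: [1, 2, 4, 8, 251, 502, 1004, 2008]
Product = n^(d(n)/2) = 2008^(8/2)
Product = 16257540100096


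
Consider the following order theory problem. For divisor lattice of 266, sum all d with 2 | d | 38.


Interval [2,38] in divisors of 266: [2, 38]
Sum = 40


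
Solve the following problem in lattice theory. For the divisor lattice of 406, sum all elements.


sigma(n) = sum of divisors.
Divisors of 406: [1, 2, 7, 14, 29, 58, 203, 406]
Sum = 720


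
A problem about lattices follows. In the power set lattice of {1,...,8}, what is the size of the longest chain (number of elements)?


A chain is a totally ordered subset; we count the number of elements in a maximum chain.
Compute, for each element x, the size of the longest chain ending at x:
  {}: 1
  {1}: 2
  {2}: 2
  {3}: 2
  {4}: 2
  {5}: 2
  ...
A maximum chain: {} < {1} < {1,2} < {1,2,3} < {1,2,3,4} < {1,2,3,4,5} < {1,2,3,4,5,6} < {1,2,3,4,5,6,7} < {1,2,3,4,5,6,7,8}
Number of elements in the longest chain: 9


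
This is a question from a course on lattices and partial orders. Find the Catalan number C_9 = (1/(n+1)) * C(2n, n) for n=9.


C(n) = C(2n, n) / (n+1).
C(18, 9) = 48620
C(9) = 48620 / 10 = 4862


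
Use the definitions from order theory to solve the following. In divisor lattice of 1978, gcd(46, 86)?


Meet=gcd.
gcd(46,86)=2


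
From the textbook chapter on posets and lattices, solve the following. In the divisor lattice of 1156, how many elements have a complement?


An element a is complemented if some b has a meet b = bottom, a join b = top.
a is complemented iff gcd(a, n/a)=1, i.e. a is a unitary divisor of 1156.
Complemented elements: 1, 4, 289, 1156
Count: 4


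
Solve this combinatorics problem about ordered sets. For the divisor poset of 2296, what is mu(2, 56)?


In a divisor lattice, mu(a,b) = mu(b/a) where mu is the classical Mobius function.
b/a = 56/2 = 28
Prime factorization of 28: primes [2, 7]
28 is not squarefree, so mu(28) = 0


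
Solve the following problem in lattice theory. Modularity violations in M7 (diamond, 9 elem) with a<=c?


Modular law: if a <= c then a v (b ^ c) = (a v b) ^ c.
Check all triples (a,b,c) with a <= c among 9 elements.
This lattice is modular (diamonds M_m and their chain-products are modular).
Total violating triples: 0


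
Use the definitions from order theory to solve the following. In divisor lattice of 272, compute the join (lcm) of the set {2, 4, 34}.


In a divisor lattice, join = lcm (least common multiple).
Compute lcm iteratively: start with first element, then lcm(current, next).
Elements: [2, 4, 34]
lcm(2,4) = 4
lcm(4,34) = 68
Final lcm = 68


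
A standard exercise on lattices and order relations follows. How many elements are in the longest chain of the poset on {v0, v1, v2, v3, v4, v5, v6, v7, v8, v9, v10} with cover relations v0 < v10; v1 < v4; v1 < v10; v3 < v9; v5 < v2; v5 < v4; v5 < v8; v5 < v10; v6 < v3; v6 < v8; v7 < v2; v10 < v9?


A chain is a totally ordered subset; we count the number of elements in a maximum chain.
Compute, for each element x, the size of the longest chain ending at x:
  v0: 1
  v1: 1
  v5: 1
  v6: 1
  v7: 1
  v3: 2
  ...
A maximum chain: v6 < v3 < v9
Number of elements in the longest chain: 3


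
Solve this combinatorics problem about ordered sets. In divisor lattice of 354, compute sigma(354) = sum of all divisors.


sigma(n) = sum of divisors.
Divisors of 354: [1, 2, 3, 6, 59, 118, 177, 354]
Sum = 720


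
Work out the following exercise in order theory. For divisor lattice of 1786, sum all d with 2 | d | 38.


Interval [2,38] in divisors of 1786: [2, 38]
Sum = 40


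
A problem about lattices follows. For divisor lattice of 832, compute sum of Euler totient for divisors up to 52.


Divisors of 832 up to 52: [1, 2, 4, 8, 13, 16, 26, 32, 52]
phi values: [1, 1, 2, 4, 12, 8, 12, 16, 24]
Sum = 80


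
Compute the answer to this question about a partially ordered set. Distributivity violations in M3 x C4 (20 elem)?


Distributive law: a ^ (b v c) = (a ^ b) v (a ^ c).
Check all 20^3 = 8000 ordered triples (a,b,c).
  e.g. a=(a1,0), b=(a2,0), c=(a3,0): lhs=(a1,0) != rhs=(0,0)
  e.g. a=(a1,0), b=(a2,0), c=(a3,1): lhs=(a1,0) != rhs=(0,0)
Total violating triples: 384


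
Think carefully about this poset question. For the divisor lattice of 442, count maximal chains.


A maximal chain goes from the minimum element to a maximal element via cover relations.
Counting all min-to-max paths in the cover graph.
Total maximal chains: 6


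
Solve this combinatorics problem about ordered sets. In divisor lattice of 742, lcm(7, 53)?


Join=lcm.
gcd(7,53)=1
lcm=371


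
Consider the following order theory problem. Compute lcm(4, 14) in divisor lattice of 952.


In a divisor lattice, join = lcm (least common multiple).
gcd(4,14) = 2
lcm(4,14) = 4*14/gcd = 56/2 = 28


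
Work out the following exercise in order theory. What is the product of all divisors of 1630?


Divisors of 1630: [1, 2, 5, 10, 163, 326, 815, 1630]
Product = n^(d(n)/2) = 1630^(8/2)
Product = 7059117610000


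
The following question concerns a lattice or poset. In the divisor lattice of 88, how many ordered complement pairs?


Complement pair (a,b): a meet b = bottom, a join b = top.
Here: gcd(a,b)=1 and lcm(a,b)=88, i.e. a*b=88 with a,b coprime.
Pairs found: (1,88), (8,11), (11,8), (88,1)
Total ordered pairs: 4


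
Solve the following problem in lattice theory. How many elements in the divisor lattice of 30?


Divisors of 30: [1, 2, 3, 5, 6, 10, 15, 30]
Count: 8


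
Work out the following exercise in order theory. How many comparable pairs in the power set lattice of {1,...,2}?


A comparable pair {a,b} has a < b or b < a in the order.
Count unordered pairs where one element is strictly below the other.
Examples: {{},{1}}, {{},{2}}, {{},{1,2}}, {{1},{1,2}}, ...
Total comparable pairs: 5


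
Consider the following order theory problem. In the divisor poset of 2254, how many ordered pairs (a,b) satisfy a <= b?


The order relation is {(a,b) : a <= b}, reflexive so it includes (a,a).
Examples: (1,1), (1,1127), (1,14), (1,161), (1,2), ...
Total ordered pairs: 54


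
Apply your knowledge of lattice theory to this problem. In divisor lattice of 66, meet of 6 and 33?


In a divisor lattice, meet = gcd (greatest common divisor).
By Euclidean algorithm or factoring: gcd(6,33) = 3


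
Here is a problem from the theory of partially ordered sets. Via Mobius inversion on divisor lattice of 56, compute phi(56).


phi(n) = n * prod_{p|n} (1 - 1/p).
Prime divisors of 56: [2, 7]
phi(56) = 56 * (1 - 1/2) * (1 - 1/7)
phi(56) = 24


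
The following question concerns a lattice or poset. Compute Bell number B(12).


B(n) = number of set partitions of an n-element set.
B(n) satisfies the recurrence: B(n+1) = sum_k C(n,k)*B(k).
B(12) = 4213597


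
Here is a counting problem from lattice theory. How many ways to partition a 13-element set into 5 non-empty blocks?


S(n,k) = k*S(n-1,k) + S(n-1,k-1).
S(12,5) = 1379400, S(12,4) = 611501
S(13,5) = 5*1379400 + 611501 = 6897000 + 611501
S(13,5) = 7508501


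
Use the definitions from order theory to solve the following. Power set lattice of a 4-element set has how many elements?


Power set = 2^n.
2^4 = 16


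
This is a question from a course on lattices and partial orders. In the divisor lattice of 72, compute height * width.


Height = length of longest chain minus 1; width = size of largest antichain.
A maximum chain: 1 | 3 | 9 | 18 | 36 | 72  (height 5).
A maximum antichain: {4, 6, 9}  (width 3).
Product = 5 * 3 = 15


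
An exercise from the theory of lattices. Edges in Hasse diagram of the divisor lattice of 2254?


A cover relation a -< b holds when a < b with no c strictly between.
Cover relations:
  1 -< 2
  1 -< 7
  1 -< 23
  2 -< 14
  2 -< 46
  7 -< 14
  7 -< 49
  7 -< 161
  ...12 more
Total: 20


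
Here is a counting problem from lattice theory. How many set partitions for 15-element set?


B(n) = number of set partitions of an n-element set.
B(n) satisfies the recurrence: B(n+1) = sum_k C(n,k)*B(k).
B(15) = 1382958545


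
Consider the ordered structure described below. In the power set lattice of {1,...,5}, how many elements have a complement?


An element a is complemented if some b has a meet b = bottom, a join b = top.
every subset A has complement S\A, so all elements are complemented.
Complemented elements: {}, {1}, {2}, {3}, {4}, {5}, ... (26 more)
Count: 32


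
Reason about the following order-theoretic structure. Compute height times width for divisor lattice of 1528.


Height = length of longest chain minus 1; width = size of largest antichain.
A maximum chain: 1 | 191 | 382 | 764 | 1528  (height 4).
A maximum antichain: {2, 191}  (width 2).
Product = 4 * 2 = 8


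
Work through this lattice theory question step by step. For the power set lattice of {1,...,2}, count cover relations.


A cover relation a -< b holds when a < b with no c strictly between.
Cover relations:
  {} -< {1}
  {} -< {2}
  {1} -< {1,2}
  {2} -< {1,2}
Total: 4


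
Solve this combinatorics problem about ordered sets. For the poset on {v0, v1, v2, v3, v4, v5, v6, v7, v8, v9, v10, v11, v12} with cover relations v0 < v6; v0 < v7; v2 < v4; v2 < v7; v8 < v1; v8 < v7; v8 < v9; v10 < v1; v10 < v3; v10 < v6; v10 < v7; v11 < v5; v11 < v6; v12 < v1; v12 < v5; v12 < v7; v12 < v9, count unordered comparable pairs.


A comparable pair {a,b} has a < b or b < a in the order.
Count unordered pairs where one element is strictly below the other.
Examples: {v0,v6}, {v0,v7}, {v1,v8}, {v1,v10}, ...
Total comparable pairs: 17


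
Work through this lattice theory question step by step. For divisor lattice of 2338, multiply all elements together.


Divisors of 2338: [1, 2, 7, 14, 167, 334, 1169, 2338]
Product = n^(d(n)/2) = 2338^(8/2)
Product = 29879823467536


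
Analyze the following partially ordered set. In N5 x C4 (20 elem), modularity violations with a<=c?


Modular law: if a <= c then a v (b ^ c) = (a v b) ^ c.
Check all triples (a,b,c) with a <= c among 20 elements.
  e.g. a=(a,0), b=(c,0), c=(b,0): lhs=(a,0) != rhs=(b,0)
  e.g. a=(a,0), b=(c,1), c=(b,0): lhs=(a,0) != rhs=(b,0)
Total violating triples: 40


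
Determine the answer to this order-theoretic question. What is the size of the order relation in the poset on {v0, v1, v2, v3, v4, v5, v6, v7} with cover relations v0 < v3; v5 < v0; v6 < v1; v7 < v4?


The order relation is {(a,b) : a <= b}, reflexive so it includes (a,a).
Examples: (v0,v0), (v0,v3), (v1,v1), (v2,v2), (v3,v3), ...
Total ordered pairs: 13


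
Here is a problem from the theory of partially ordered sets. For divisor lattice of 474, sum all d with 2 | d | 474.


Interval [2,474] in divisors of 474: [2, 6, 158, 474]
Sum = 640


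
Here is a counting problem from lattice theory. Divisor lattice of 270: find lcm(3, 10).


In a divisor lattice, join = lcm (least common multiple).
gcd(3,10) = 1
lcm(3,10) = 3*10/gcd = 30/1 = 30


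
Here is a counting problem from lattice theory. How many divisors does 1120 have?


Divisors of 1120: [1, 2, 4, 5, 7, 8, 10, 14, 16, 20, 28, 32, 35, 40, 56, 70, 80, 112, 140, 160, 224, 280, 560, 1120]
Count: 24


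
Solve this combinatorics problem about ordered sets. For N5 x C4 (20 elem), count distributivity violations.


Distributive law: a ^ (b v c) = (a ^ b) v (a ^ c).
Check all 20^3 = 8000 ordered triples (a,b,c).
  e.g. a=(b,0), b=(a,0), c=(c,0): lhs=(b,0) != rhs=(a,0)
  e.g. a=(b,0), b=(a,0), c=(c,1): lhs=(b,0) != rhs=(a,0)
Total violating triples: 128


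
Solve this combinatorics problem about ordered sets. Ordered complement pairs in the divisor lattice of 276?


Complement pair (a,b): a meet b = bottom, a join b = top.
Here: gcd(a,b)=1 and lcm(a,b)=276, i.e. a*b=276 with a,b coprime.
Pairs found: (1,276), (3,92), (4,69), (12,23), ... (4 more)
Total ordered pairs: 8


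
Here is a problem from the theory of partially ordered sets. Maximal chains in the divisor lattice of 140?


A maximal chain goes from the minimum element to a maximal element via cover relations.
Counting all min-to-max paths in the cover graph.
Total maximal chains: 12


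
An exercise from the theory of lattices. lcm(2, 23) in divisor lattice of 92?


Join=lcm.
gcd(2,23)=1
lcm=46


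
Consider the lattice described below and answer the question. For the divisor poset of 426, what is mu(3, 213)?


In a divisor lattice, mu(a,b) = mu(b/a) where mu is the classical Mobius function.
b/a = 213/3 = 71
Prime factorization of 71: primes [71]
71 is squarefree with 1 prime factor(s), so mu(71) = (-1)^1 = -1


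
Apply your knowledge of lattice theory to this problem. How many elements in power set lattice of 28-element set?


Power set = 2^n.
2^28 = 268435456


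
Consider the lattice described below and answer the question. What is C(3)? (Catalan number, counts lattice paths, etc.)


C(n) = C(2n, n) / (n+1).
C(6, 3) = 20
C(3) = 20 / 4 = 5


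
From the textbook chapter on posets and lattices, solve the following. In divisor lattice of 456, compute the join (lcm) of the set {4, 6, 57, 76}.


In a divisor lattice, join = lcm (least common multiple).
Compute lcm iteratively: start with first element, then lcm(current, next).
Elements: [4, 6, 57, 76]
lcm(4,6) = 12
lcm(12,57) = 228
lcm(228,76) = 228
Final lcm = 228


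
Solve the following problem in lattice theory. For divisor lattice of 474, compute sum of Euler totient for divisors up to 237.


Divisors of 474 up to 237: [1, 2, 3, 6, 79, 158, 237]
phi values: [1, 1, 2, 2, 78, 78, 156]
Sum = 318


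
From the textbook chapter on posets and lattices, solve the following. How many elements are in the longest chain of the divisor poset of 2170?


A chain is a totally ordered subset; we count the number of elements in a maximum chain.
Compute, for each element x, the size of the longest chain ending at x:
  1: 1
  2: 2
  5: 2
  7: 2
  31: 2
  10: 3
  ...
A maximum chain: 1 < 2 < 10 < 70 < 2170
Number of elements in the longest chain: 5


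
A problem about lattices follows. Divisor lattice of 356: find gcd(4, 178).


In a divisor lattice, meet = gcd (greatest common divisor).
By Euclidean algorithm or factoring: gcd(4,178) = 2


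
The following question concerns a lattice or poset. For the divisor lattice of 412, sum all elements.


sigma(n) = sum of divisors.
Divisors of 412: [1, 2, 4, 103, 206, 412]
Sum = 728


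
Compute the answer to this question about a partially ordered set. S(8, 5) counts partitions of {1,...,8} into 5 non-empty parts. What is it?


S(n,k) = k*S(n-1,k) + S(n-1,k-1).
S(7,5) = 140, S(7,4) = 350
S(8,5) = 5*140 + 350 = 700 + 350
S(8,5) = 1050


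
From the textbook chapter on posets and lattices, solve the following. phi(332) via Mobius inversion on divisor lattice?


phi(n) = n * prod_{p|n} (1 - 1/p).
Prime divisors of 332: [2, 83]
phi(332) = 332 * (1 - 1/2) * (1 - 1/83)
phi(332) = 164


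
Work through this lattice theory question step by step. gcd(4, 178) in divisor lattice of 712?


Meet=gcd.
gcd(4,178)=2


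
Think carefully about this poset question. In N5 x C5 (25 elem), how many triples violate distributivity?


Distributive law: a ^ (b v c) = (a ^ b) v (a ^ c).
Check all 25^3 = 15625 ordered triples (a,b,c).
  e.g. a=(b,0), b=(a,0), c=(c,0): lhs=(b,0) != rhs=(a,0)
  e.g. a=(b,0), b=(a,0), c=(c,1): lhs=(b,0) != rhs=(a,0)
Total violating triples: 250


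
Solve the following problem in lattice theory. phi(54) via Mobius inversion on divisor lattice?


phi(n) = n * prod_{p|n} (1 - 1/p).
Prime divisors of 54: [2, 3]
phi(54) = 54 * (1 - 1/2) * (1 - 1/3)
phi(54) = 18


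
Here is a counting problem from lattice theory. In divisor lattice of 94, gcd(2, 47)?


Meet=gcd.
gcd(2,47)=1


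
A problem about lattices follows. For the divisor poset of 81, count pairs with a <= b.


The order relation is {(a,b) : a <= b}, reflexive so it includes (a,a).
Examples: (1,1), (1,27), (1,3), (1,81), (1,9), ...
Total ordered pairs: 15


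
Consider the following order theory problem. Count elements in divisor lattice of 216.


Divisors of 216: [1, 2, 3, 4, 6, 8, 9, 12, 18, 24, 27, 36, 54, 72, 108, 216]
Count: 16


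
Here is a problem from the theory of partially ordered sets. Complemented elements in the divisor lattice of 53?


An element a is complemented if some b has a meet b = bottom, a join b = top.
a is complemented iff gcd(a, n/a)=1, i.e. a is a unitary divisor of 53.
Complemented elements: 1, 53
Count: 2


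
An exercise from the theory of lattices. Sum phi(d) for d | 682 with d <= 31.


Divisors of 682 up to 31: [1, 2, 11, 22, 31]
phi values: [1, 1, 10, 10, 30]
Sum = 52


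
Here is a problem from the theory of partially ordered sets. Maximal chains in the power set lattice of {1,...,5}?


A maximal chain goes from the minimum element to a maximal element via cover relations.
Counting all min-to-max paths in the cover graph.
Total maximal chains: 120


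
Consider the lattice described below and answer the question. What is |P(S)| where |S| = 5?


Power set = 2^n.
2^5 = 32


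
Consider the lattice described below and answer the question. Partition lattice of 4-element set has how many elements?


B(n) = number of set partitions of an n-element set.
B(n) satisfies the recurrence: B(n+1) = sum_k C(n,k)*B(k).
B(4) = 15


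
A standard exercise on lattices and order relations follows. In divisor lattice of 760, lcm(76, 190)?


Join=lcm.
gcd(76,190)=38
lcm=380


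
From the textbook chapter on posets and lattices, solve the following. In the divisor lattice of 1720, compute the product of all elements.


Divisors of 1720: [1, 2, 4, 5, 8, 10, 20, 40, 43, 86, 172, 215, 344, 430, 860, 1720]
Product = n^(d(n)/2) = 1720^(16/2)
Product = 76599789339285913600000000


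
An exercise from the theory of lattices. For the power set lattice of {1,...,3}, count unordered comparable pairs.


A comparable pair {a,b} has a < b or b < a in the order.
Count unordered pairs where one element is strictly below the other.
Examples: {{},{1}}, {{},{2}}, {{},{3}}, {{},{1,2}}, ...
Total comparable pairs: 19


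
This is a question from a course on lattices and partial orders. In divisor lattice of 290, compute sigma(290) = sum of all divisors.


sigma(n) = sum of divisors.
Divisors of 290: [1, 2, 5, 10, 29, 58, 145, 290]
Sum = 540


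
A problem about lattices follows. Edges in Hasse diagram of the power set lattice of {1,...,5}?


A cover relation a -< b holds when a < b with no c strictly between.
Cover relations:
  {} -< {1}
  {} -< {2}
  {} -< {3}
  {} -< {4}
  {} -< {5}
  {1} -< {1,2}
  {1} -< {1,3}
  {1} -< {1,4}
  ...72 more
Total: 80


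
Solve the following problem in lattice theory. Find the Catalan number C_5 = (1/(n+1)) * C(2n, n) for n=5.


C(n) = C(2n, n) / (n+1).
C(10, 5) = 252
C(5) = 252 / 6 = 42


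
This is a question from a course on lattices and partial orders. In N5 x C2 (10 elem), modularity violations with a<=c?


Modular law: if a <= c then a v (b ^ c) = (a v b) ^ c.
Check all triples (a,b,c) with a <= c among 10 elements.
  e.g. a=(a,0), b=(c,0), c=(b,0): lhs=(a,0) != rhs=(b,0)
  e.g. a=(a,0), b=(c,1), c=(b,0): lhs=(a,0) != rhs=(b,0)
Total violating triples: 6


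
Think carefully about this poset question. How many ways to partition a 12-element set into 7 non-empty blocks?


S(n,k) = k*S(n-1,k) + S(n-1,k-1).
S(11,7) = 63987, S(11,6) = 179487
S(12,7) = 7*63987 + 179487 = 447909 + 179487
S(12,7) = 627396


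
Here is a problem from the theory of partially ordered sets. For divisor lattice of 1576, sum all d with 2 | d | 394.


Interval [2,394] in divisors of 1576: [2, 394]
Sum = 396


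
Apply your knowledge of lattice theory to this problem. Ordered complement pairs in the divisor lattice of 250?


Complement pair (a,b): a meet b = bottom, a join b = top.
Here: gcd(a,b)=1 and lcm(a,b)=250, i.e. a*b=250 with a,b coprime.
Pairs found: (1,250), (2,125), (125,2), (250,1)
Total ordered pairs: 4


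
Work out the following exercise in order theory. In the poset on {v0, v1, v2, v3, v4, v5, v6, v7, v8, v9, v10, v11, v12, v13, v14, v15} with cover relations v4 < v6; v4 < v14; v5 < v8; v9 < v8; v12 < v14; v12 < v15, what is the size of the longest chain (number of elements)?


A chain is a totally ordered subset; we count the number of elements in a maximum chain.
Compute, for each element x, the size of the longest chain ending at x:
  v0: 1
  v1: 1
  v2: 1
  v3: 1
  v4: 1
  v5: 1
  ...
A maximum chain: v4 < v6
Number of elements in the longest chain: 2


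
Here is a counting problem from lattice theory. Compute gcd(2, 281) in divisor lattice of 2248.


In a divisor lattice, meet = gcd (greatest common divisor).
By Euclidean algorithm or factoring: gcd(2,281) = 1


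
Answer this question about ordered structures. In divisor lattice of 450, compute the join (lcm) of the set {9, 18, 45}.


In a divisor lattice, join = lcm (least common multiple).
Compute lcm iteratively: start with first element, then lcm(current, next).
Elements: [9, 18, 45]
lcm(9,18) = 18
lcm(18,45) = 90
Final lcm = 90


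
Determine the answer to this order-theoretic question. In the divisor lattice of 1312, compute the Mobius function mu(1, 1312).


In a divisor lattice, mu(a,b) = mu(b/a) where mu is the classical Mobius function.
b/a = 1312/1 = 1312
Prime factorization of 1312: primes [2, 41]
1312 is not squarefree, so mu(1312) = 0


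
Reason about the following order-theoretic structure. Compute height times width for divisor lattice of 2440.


Height = length of longest chain minus 1; width = size of largest antichain.
A maximum chain: 1 | 61 | 305 | 610 | 1220 | 2440  (height 5).
A maximum antichain: {4, 10, 122, 305}  (width 4).
Product = 5 * 4 = 20


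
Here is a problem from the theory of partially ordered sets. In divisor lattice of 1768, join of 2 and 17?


In a divisor lattice, join = lcm (least common multiple).
gcd(2,17) = 1
lcm(2,17) = 2*17/gcd = 34/1 = 34


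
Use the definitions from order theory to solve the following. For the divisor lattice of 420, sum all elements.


sigma(n) = sum of divisors.
Divisors of 420: [1, 2, 3, 4, 5, 6, 7, 10, 12, 14, 15, 20, 21, 28, 30, 35, 42, 60, 70, 84, 105, 140, 210, 420]
Sum = 1344


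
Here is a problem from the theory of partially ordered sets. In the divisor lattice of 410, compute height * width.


Height = length of longest chain minus 1; width = size of largest antichain.
A maximum chain: 1 | 41 | 205 | 410  (height 3).
A maximum antichain: {2, 5, 41}  (width 3).
Product = 3 * 3 = 9


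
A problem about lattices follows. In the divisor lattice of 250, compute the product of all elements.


Divisors of 250: [1, 2, 5, 10, 25, 50, 125, 250]
Product = n^(d(n)/2) = 250^(8/2)
Product = 3906250000


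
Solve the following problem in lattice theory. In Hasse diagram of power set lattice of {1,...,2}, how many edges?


A cover relation a -< b holds when a < b with no c strictly between.
Cover relations:
  {} -< {1}
  {} -< {2}
  {1} -< {1,2}
  {2} -< {1,2}
Total: 4


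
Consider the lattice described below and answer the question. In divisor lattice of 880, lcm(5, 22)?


Join=lcm.
gcd(5,22)=1
lcm=110


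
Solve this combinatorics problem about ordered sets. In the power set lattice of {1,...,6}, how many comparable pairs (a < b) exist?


A comparable pair {a,b} has a < b or b < a in the order.
Count unordered pairs where one element is strictly below the other.
Examples: {{},{1}}, {{},{2}}, {{},{3}}, {{},{4}}, ...
Total comparable pairs: 665


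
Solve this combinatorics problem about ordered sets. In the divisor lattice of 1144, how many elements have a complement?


An element a is complemented if some b has a meet b = bottom, a join b = top.
a is complemented iff gcd(a, n/a)=1, i.e. a is a unitary divisor of 1144.
Complemented elements: 1, 8, 11, 13, 88, 104, ... (2 more)
Count: 8


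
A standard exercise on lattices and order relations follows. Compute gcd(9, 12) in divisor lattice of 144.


In a divisor lattice, meet = gcd (greatest common divisor).
By Euclidean algorithm or factoring: gcd(9,12) = 3


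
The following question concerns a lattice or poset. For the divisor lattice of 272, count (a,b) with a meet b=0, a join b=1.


Complement pair (a,b): a meet b = bottom, a join b = top.
Here: gcd(a,b)=1 and lcm(a,b)=272, i.e. a*b=272 with a,b coprime.
Pairs found: (1,272), (16,17), (17,16), (272,1)
Total ordered pairs: 4


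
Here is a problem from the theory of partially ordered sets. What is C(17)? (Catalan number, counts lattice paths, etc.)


C(n) = C(2n, n) / (n+1).
C(34, 17) = 2333606220
C(17) = 2333606220 / 18 = 129644790


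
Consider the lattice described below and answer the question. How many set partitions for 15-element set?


B(n) = number of set partitions of an n-element set.
B(n) satisfies the recurrence: B(n+1) = sum_k C(n,k)*B(k).
B(15) = 1382958545


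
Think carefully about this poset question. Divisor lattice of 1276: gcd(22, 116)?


Meet=gcd.
gcd(22,116)=2


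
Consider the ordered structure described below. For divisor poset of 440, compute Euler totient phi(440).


phi(n) = n * prod_{p|n} (1 - 1/p).
Prime divisors of 440: [2, 5, 11]
phi(440) = 440 * (1 - 1/2) * (1 - 1/5) * (1 - 1/11)
phi(440) = 160


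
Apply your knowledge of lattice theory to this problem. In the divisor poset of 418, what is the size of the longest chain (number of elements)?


A chain is a totally ordered subset; we count the number of elements in a maximum chain.
Compute, for each element x, the size of the longest chain ending at x:
  1: 1
  2: 2
  11: 2
  19: 2
  22: 3
  38: 3
  ...
A maximum chain: 1 < 2 < 22 < 418
Number of elements in the longest chain: 4


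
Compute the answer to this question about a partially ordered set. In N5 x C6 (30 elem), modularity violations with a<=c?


Modular law: if a <= c then a v (b ^ c) = (a v b) ^ c.
Check all triples (a,b,c) with a <= c among 30 elements.
  e.g. a=(a,0), b=(c,0), c=(b,0): lhs=(a,0) != rhs=(b,0)
  e.g. a=(a,0), b=(c,1), c=(b,0): lhs=(a,0) != rhs=(b,0)
Total violating triples: 126


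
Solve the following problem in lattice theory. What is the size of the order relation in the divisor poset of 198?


The order relation is {(a,b) : a <= b}, reflexive so it includes (a,a).
Examples: (1,1), (1,11), (1,18), (1,198), (1,2), ...
Total ordered pairs: 54
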